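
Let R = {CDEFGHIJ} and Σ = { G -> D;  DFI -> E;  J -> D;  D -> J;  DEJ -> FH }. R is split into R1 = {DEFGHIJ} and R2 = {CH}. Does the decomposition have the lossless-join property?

Common attributes: R1 ∩ R2 = {H}.
No dependency enlarges {H}, so (H)⁺ = {H}.
The closure contains neither all of R1 = {DEFGHIJ} nor all of R2 = {CH}, so the common attributes are not a superkey of either fragment. The join is lossy.

No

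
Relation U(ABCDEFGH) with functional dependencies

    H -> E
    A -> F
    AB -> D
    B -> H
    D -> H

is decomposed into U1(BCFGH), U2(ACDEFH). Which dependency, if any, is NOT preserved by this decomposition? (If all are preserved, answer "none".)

AB -> D

Check AB → D: no single fragment contains all of {ABD}, and the restricted closure of {AB} across the fragments never reaches {D}.
H → E is preserved.
A → F is preserved.
B → H is preserved.
D → H is preserved.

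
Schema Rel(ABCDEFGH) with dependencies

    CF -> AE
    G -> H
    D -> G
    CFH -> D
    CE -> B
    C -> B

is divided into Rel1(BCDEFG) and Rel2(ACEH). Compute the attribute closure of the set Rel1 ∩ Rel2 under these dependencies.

BCE

Rel1 ∩ Rel2 = {CE}.
CE → B applies, adding B
Closure: {BCE}.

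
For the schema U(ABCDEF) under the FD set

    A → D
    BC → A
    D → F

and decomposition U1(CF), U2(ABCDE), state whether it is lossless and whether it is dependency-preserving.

lossy and not dependency-preserving

Lossless test: (C)⁺ = {C}, which is a superkey of neither fragment — lossy.
Dependency preservation: the restricted closure of {D} across the fragments never reaches {F}, so D → F cannot be enforced without a join — not preserved.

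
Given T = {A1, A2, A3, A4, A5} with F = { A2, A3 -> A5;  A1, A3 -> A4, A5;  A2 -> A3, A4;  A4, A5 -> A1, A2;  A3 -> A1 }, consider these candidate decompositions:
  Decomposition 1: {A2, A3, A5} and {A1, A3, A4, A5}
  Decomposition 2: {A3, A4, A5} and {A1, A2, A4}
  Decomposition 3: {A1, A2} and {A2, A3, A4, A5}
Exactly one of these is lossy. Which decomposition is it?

Decomposition 2

Decomposition 1: common = {A3, A5}, closure = {A1, A2, A3, A4, A5} → lossless.
Decomposition 2: common = {A4}, closure = {A4} → lossy.
Decomposition 3: common = {A2}, closure = {A1, A2, A3, A4, A5} → lossless.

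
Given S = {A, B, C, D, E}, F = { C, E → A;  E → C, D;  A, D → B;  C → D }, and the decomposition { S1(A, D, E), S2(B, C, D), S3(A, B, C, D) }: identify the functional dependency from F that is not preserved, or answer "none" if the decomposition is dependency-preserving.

Check E → C, D: no single fragment contains all of {C, D, E}, and the restricted closure of {E} across the fragments never reaches {C, D}.
C, E → A is preserved.
A, D → B is preserved.
C → D is preserved.

E → C, D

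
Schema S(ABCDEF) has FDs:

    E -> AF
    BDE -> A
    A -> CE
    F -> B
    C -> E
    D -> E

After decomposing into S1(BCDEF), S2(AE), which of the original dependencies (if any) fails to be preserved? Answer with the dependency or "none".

none

E → AF: restricted closure across fragments reaches AF.
BDE → A: restricted closure across fragments reaches A.
A → CE: restricted closure across fragments reaches CE.
F → B lies within S1.
C → E lies within S1.
D → E lies within S1.
Every dependency is enforceable on the fragments, so the decomposition is dependency-preserving.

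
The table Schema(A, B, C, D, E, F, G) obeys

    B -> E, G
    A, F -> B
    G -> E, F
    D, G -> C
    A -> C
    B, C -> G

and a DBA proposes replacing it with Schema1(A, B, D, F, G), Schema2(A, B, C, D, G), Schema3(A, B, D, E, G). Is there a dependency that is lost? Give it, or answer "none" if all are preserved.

B → E, G lies within Schema3.
A, F → B lies within Schema1.
G → E, F: restricted closure across fragments reaches E, F.
D, G → C lies within Schema2.
A → C lies within Schema2.
B, C → G lies within Schema2.
Every dependency is enforceable on the fragments, so the decomposition is dependency-preserving.

none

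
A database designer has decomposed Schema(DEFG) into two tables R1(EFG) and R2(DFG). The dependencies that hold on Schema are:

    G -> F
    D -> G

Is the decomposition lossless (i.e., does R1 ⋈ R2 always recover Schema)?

Common attributes: R1 ∩ R2 = {FG}.
No dependency enlarges {FG}, so (FG)⁺ = {FG}.
The closure contains neither all of R1 = {EFG} nor all of R2 = {DFG}, so the common attributes are not a superkey of either fragment. The join is lossy.

No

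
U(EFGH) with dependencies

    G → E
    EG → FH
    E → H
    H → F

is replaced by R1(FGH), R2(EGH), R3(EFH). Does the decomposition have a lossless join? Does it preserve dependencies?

lossless and dependency-preserving

Lossless test (chase): Rows 1 and 2 agree on G; apply G→E and equate their E entries. Rows 1 and 2 agree on EG; apply EG→FH and equate their FH entries. Row 1 is now all distinguished symbols — the join is lossless.
Dependency preservation: EG → FH is not contained in any single fragment, but the restricted closure of its left-hand side across the fragments still reaches the right-hand side; the remaining FDs each lie inside some fragment. All dependencies are preserved.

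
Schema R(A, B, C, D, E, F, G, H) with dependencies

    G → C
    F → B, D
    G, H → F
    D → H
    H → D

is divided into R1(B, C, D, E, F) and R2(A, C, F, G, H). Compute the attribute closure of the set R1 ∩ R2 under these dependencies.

B, C, D, F, H

R1 ∩ R2 = {C, F}.
F → B, D applies, adding B, D
D → H applies, adding H
Closure: {B, C, D, F, H}.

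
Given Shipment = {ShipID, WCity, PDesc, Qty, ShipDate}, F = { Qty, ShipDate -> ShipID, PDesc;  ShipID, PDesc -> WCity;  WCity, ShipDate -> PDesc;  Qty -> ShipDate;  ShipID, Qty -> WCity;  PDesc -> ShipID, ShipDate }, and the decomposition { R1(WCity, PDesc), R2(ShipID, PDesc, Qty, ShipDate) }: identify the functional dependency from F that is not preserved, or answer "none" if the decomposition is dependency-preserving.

Check WCity, ShipDate → PDesc: no single fragment contains all of {WCity, PDesc, ShipDate}, and the restricted closure of {WCity, ShipDate} across the fragments never reaches {PDesc}.
Qty, ShipDate → ShipID, PDesc is preserved.
ShipID, PDesc → WCity is preserved.
Qty → ShipDate is preserved.
ShipID, Qty → WCity is preserved.
PDesc → ShipID, ShipDate is preserved.

WCity, ShipDate -> PDesc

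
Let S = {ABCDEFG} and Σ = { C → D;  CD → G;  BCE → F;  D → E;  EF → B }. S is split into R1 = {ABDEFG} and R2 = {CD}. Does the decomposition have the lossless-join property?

Common attributes: R1 ∩ R2 = {D}.
Closure of {D}: D → E applies, adding E. So (D)⁺ = {DE}.
The closure contains neither all of R1 = {ABDEFG} nor all of R2 = {CD}, so the common attributes are not a superkey of either fragment. The join is lossy.

No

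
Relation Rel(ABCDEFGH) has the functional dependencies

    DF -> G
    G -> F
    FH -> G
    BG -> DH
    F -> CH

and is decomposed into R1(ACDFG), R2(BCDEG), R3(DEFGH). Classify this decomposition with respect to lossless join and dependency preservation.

Lossless test (chase): Rows 1 and 2 agree on G; apply G→F and equate their F entries. Rows 1 and 2 agree on F; apply F→CH and equate their CH entries. Rows 1 and 3 agree on F; apply F→CH and equate their CH entries. No row becomes fully distinguished — the join is lossy.
Dependency preservation: BG → DH; F → CH are not contained in any single fragment, but the restricted closure of each left-hand side across the fragments still reaches the right-hand side; the remaining FDs each lie inside some fragment. All dependencies are preserved.

lossy but dependency-preserving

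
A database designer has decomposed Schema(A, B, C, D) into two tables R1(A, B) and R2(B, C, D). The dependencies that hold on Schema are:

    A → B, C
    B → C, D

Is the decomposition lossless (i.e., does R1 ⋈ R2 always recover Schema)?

Yes

Common attributes: R1 ∩ R2 = {B}.
Closure of {B}: B → C, D applies, adding C, D. So (B)⁺ = {B, C, D}.
This closure contains every attribute of R2, so R1 ∩ R2 → R2. The join is lossless.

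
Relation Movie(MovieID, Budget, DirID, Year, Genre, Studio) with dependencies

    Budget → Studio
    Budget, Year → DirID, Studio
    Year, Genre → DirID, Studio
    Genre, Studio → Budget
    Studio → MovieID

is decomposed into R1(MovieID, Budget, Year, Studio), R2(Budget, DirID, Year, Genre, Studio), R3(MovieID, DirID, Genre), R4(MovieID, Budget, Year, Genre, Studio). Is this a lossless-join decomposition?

Yes

Chase test. Columns are MovieID, Budget, DirID, Year, Genre, Studio; row i has aⱼ where attribute j ∈ Ri, else bᵢⱼ.
Initial tableau (one row per fragment):
  row 1: a1 a2 b13 a4 b15 a6
  row 2: b21 a2 a3 a4 a5 a6
  row 3: a1 b32 a3 b34 a5 b36
  row 4: a1 a2 b43 a4 a5 a6
Rows 1 and 2 agree on Budget, Year; apply Budget, Year→DirID, Studio and equate their DirID, Studio entries.
Rows 1 and 4 agree on Budget, Year; apply Budget, Year→DirID, Studio and equate their DirID, Studio entries.
Rows 1 and 2 agree on Studio; apply Studio→MovieID and equate their MovieID entries.
Row 2 is now all distinguished symbols — the join is lossless.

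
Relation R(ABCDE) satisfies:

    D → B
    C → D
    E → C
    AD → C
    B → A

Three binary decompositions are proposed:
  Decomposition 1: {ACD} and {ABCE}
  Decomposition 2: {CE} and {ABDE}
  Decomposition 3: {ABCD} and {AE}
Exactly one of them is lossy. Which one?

Decomposition 1: common = {AC}, closure = {ABCD} → lossless.
Decomposition 2: common = {E}, closure = {ABCDE} → lossless.
Decomposition 3: common = {A}, closure = {A} → lossy.

Decomposition 3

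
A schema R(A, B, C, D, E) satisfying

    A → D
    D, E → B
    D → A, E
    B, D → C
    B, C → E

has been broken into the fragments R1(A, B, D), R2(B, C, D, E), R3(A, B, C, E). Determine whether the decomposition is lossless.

Yes

Chase test. Columns are A, B, C, D, E; row i has aⱼ where attribute j ∈ Ri, else bᵢⱼ.
Initial tableau (one row per fragment):
  row 1: a1 a2 b13 a4 b15
  row 2: b21 a2 a3 a4 a5
  row 3: a1 a2 a3 b34 a5
Rows 1 and 3 agree on A; apply A→D and equate their D entries.
Rows 1 and 2 agree on D; apply D→A, E and equate their A, E entries.
Rows 1 and 2 agree on B, D; apply B, D→C and equate their C entries.
Row 1 is now all distinguished symbols — the join is lossless.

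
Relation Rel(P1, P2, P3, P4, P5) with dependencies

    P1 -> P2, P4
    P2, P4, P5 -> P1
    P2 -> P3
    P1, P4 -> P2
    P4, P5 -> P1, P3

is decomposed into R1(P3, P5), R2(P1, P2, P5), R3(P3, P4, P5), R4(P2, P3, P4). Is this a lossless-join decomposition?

Chase test. Columns are P1, P2, P3, P4, P5; row i has aⱼ where attribute j ∈ Ri, else bᵢⱼ.
Initial tableau (one row per fragment):
  row 1: b11 b12 a3 b14 a5
  row 2: a1 a2 b23 b24 a5
  row 3: b31 b32 a3 a4 a5
  row 4: b41 a2 a3 a4 b45
Rows 2 and 4 agree on P2; apply P2→P3 and equate their P3 entries.
No row becomes fully distinguished — the join is lossy.

No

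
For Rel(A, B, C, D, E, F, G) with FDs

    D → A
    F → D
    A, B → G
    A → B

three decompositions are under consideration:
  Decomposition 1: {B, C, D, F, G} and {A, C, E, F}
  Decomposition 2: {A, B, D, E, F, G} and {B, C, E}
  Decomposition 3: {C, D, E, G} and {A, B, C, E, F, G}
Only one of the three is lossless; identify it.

Decomposition 1: common = {C, F}, closure = {A, B, C, D, F, G} → lossless.
Decomposition 2: common = {B, E}, closure = {B, E} → lossy.
Decomposition 3: common = {C, E, G}, closure = {C, E, G} → lossy.

Decomposition 1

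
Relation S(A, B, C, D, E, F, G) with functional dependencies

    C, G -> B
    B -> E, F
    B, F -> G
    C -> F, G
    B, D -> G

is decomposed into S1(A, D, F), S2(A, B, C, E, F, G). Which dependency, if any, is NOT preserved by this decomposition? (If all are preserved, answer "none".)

none

C, G → B lies within S2.
B → E, F lies within S2.
B, F → G lies within S2.
C → F, G lies within S2.
B, D → G: restricted closure across fragments reaches G.
Every dependency is enforceable on the fragments, so the decomposition is dependency-preserving.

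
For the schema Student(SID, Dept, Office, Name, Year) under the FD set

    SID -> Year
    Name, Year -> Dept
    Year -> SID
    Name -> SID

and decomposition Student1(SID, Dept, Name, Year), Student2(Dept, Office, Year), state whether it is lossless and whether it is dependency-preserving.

lossy but dependency-preserving

Lossless test: (Dept, Year)⁺ = {SID, Dept, Year}, which is a superkey of neither fragment — lossy.
Dependency preservation: every FD's attributes lie within a single fragment, so each can be enforced locally — preserved.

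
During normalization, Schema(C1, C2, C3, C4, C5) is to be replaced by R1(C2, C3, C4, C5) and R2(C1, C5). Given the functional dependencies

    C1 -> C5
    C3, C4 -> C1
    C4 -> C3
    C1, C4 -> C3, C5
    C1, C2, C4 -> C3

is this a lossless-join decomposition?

No

Common attributes: R1 ∩ R2 = {C5}.
No dependency enlarges {C5}, so (C5)⁺ = {C5}.
The closure contains neither all of R1 = {C2, C3, C4, C5} nor all of R2 = {C1, C5}, so the common attributes are not a superkey of either fragment. The join is lossy.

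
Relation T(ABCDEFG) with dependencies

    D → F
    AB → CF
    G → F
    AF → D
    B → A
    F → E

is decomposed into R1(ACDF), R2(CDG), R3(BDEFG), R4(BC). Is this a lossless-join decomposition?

No

Chase test. Columns are ABCDEFG; row i has aⱼ where attribute j ∈ Ri, else bᵢⱼ.
Initial tableau (one row per fragment):
  row 1: a1 b12 a3 a4 b15 a6 b17
  row 2: b21 b22 a3 a4 b25 b26 a7
  row 3: b31 a2 b33 a4 a5 a6 a7
  row 4: b41 a2 a3 b44 b45 b46 b47
Rows 1 and 2 agree on D; apply D→F and equate their F entries.
Rows 3 and 4 agree on B; apply B→A and equate their A entries.
Rows 1 and 2 agree on F; apply F→E and equate their E entries.
Rows 1 and 3 agree on F; apply F→E and equate their E entries.
Rows 3 and 4 agree on AB; apply AB→CF and equate their CF entries.
Rows 3 and 4 agree on AF; apply AF→D and equate their D entries.
Rows 1 and 4 agree on F; apply F→E and equate their E entries.
No row becomes fully distinguished — the join is lossy.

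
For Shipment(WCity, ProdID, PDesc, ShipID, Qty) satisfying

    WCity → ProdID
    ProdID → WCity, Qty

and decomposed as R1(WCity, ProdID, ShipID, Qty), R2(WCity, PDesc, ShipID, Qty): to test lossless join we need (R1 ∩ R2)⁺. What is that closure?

R1 ∩ R2 = {WCity, ShipID, Qty}.
WCity → ProdID applies, adding ProdID
Closure: {WCity, ProdID, ShipID, Qty}.

WCity, ProdID, ShipID, Qty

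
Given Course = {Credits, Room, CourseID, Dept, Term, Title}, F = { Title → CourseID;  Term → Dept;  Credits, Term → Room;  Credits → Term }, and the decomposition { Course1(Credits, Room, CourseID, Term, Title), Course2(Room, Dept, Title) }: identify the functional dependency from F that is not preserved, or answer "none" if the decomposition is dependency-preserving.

Term → Dept

Check Term → Dept: no single fragment contains all of {Dept, Term}, and the restricted closure of {Term} across the fragments never reaches {Dept}.
Title → CourseID is preserved.
Credits, Term → Room is preserved.
Credits → Term is preserved.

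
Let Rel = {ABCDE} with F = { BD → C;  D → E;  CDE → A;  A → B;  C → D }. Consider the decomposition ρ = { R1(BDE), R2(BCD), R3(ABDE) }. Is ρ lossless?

Chase test. Columns are ABCDE; row i has aⱼ where attribute j ∈ Ri, else bᵢⱼ.
Initial tableau (one row per fragment):
  row 1: b11 a2 b13 a4 a5
  row 2: b21 a2 a3 a4 b25
  row 3: a1 a2 b33 a4 a5
Rows 1 and 2 agree on BD; apply BD→C and equate their C entries.
Rows 1 and 3 agree on BD; apply BD→C and equate their C entries.
Rows 1 and 2 agree on D; apply D→E and equate their E entries.
Rows 1 and 2 agree on CDE; apply CDE→A and equate their A entries.
Rows 1 and 3 agree on CDE; apply CDE→A and equate their A entries.
Row 1 is now all distinguished symbols — the join is lossless.

Yes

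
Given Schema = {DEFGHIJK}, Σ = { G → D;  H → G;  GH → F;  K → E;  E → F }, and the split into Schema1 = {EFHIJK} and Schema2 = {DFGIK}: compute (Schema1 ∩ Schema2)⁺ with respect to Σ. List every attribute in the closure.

Schema1 ∩ Schema2 = {FIK}.
K → E applies, adding E
Closure: {EFIK}.

EFIK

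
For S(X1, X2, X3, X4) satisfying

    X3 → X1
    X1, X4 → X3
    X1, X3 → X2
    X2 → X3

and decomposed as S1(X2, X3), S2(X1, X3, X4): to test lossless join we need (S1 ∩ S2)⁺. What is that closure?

S1 ∩ S2 = {X3}.
X3 → X1 applies, adding X1
X1, X3 → X2 applies, adding X2
Closure: {X1, X2, X3}.

X1, X2, X3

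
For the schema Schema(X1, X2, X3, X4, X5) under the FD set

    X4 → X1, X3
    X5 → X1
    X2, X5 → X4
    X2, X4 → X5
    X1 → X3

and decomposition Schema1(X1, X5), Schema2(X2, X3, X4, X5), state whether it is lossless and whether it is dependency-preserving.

lossless but not dependency-preserving

Lossless test: (X5)⁺ = {X1, X3, X5}, which contains all of one fragment — lossless.
Dependency preservation: the restricted closure of {X4} across the fragments never reaches {X1, X3}, so X4 → X1, X3 cannot be enforced without a join — not preserved.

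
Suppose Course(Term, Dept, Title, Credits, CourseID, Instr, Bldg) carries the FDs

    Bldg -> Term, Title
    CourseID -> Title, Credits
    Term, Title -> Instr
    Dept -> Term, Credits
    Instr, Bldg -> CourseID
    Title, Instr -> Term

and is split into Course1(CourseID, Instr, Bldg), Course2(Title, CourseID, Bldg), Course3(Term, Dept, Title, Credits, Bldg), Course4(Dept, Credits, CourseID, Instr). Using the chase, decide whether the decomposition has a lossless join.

Yes

Chase test. Columns are Term, Dept, Title, Credits, CourseID, Instr, Bldg; row i has aⱼ where attribute j ∈ Coursei, else bᵢⱼ.
Initial tableau (one row per fragment):
  row 1: b11 b12 b13 b14 a5 a6 a7
  row 2: b21 b22 a3 b24 a5 b26 a7
  row 3: a1 a2 a3 a4 b35 b36 a7
  row 4: b41 a2 b43 a4 a5 a6 b47
Rows 1 and 2 agree on Bldg; apply Bldg→Term, Title and equate their Term, Title entries.
Rows 1 and 3 agree on Bldg; apply Bldg→Term, Title and equate their Term, Title entries.
Rows 1 and 2 agree on CourseID; apply CourseID→Title, Credits and equate their Title, Credits entries.
Rows 1 and 4 agree on CourseID; apply CourseID→Title, Credits and equate their Title, Credits entries.
Rows 1 and 2 agree on Term, Title; apply Term, Title→Instr and equate their Instr entries.
Rows 1 and 3 agree on Term, Title; apply Term, Title→Instr and equate their Instr entries.
Rows 3 and 4 agree on Dept; apply Dept→Term, Credits and equate their Term, Credits entries.
Rows 1 and 3 agree on Instr, Bldg; apply Instr, Bldg→CourseID and equate their CourseID entries.
Row 3 is now all distinguished symbols — the join is lossless.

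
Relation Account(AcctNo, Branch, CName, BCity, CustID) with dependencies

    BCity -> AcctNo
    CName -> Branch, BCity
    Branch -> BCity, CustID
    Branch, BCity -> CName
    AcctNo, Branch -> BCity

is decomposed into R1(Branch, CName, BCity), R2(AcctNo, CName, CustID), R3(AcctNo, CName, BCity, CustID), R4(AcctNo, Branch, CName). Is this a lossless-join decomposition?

Yes

Chase test. Columns are AcctNo, Branch, CName, BCity, CustID; row i has aⱼ where attribute j ∈ Ri, else bᵢⱼ.
Initial tableau (one row per fragment):
  row 1: b11 a2 a3 a4 b15
  row 2: a1 b22 a3 b24 a5
  row 3: a1 b32 a3 a4 a5
  row 4: a1 a2 a3 b44 b45
Rows 1 and 3 agree on BCity; apply BCity→AcctNo and equate their AcctNo entries.
Rows 1 and 2 agree on CName; apply CName→Branch, BCity and equate their Branch, BCity entries.
Rows 1 and 3 agree on CName; apply CName→Branch, BCity and equate their Branch, BCity entries.
Rows 1 and 4 agree on CName; apply CName→Branch, BCity and equate their Branch, BCity entries.
Rows 1 and 2 agree on Branch; apply Branch→BCity, CustID and equate their BCity, CustID entries.
Rows 1 and 4 agree on Branch; apply Branch→BCity, CustID and equate their BCity, CustID entries.
Row 1 is now all distinguished symbols — the join is lossless.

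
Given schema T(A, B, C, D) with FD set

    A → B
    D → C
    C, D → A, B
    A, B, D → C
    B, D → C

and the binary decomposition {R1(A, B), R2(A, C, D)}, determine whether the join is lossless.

Yes

Common attributes: R1 ∩ R2 = {A}.
Closure of {A}: A → B applies, adding B. So (A)⁺ = {A, B}.
This closure contains every attribute of R1, so R1 ∩ R2 → R1. The join is lossless.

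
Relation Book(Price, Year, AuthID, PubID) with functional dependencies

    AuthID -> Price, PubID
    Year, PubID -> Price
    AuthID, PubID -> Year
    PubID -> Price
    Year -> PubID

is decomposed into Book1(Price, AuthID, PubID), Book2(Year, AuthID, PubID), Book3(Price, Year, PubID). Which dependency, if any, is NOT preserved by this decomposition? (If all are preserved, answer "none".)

AuthID → Price, PubID lies within Book1.
Year, PubID → Price lies within Book3.
AuthID, PubID → Year lies within Book2.
PubID → Price lies within Book1.
Year → PubID lies within Book2.
Every dependency is enforceable on the fragments, so the decomposition is dependency-preserving.

none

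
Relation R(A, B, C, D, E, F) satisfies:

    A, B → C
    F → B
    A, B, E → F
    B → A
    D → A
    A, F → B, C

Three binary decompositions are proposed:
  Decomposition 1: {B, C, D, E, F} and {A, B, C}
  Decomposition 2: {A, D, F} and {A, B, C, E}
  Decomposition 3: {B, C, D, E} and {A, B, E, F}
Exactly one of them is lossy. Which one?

Decomposition 1: common = {B, C}, closure = {A, B, C} → lossless.
Decomposition 2: common = {A}, closure = {A} → lossy.
Decomposition 3: common = {B, E}, closure = {A, B, C, E, F} → lossless.

Decomposition 2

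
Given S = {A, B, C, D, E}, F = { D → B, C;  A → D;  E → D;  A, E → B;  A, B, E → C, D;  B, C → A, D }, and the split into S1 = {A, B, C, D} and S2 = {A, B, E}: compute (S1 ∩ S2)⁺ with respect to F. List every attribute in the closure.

S1 ∩ S2 = {A, B}.
A → D applies, adding D
D → B, C applies, adding C
Closure: {A, B, C, D}.

A, B, C, D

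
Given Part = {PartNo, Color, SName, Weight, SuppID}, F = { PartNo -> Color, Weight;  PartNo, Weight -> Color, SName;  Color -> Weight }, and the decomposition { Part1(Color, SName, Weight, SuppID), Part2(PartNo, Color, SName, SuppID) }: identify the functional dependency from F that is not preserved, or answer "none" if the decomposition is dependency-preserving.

none

PartNo → Color, Weight: restricted closure across fragments reaches Color, Weight.
PartNo, Weight → Color, SName: restricted closure across fragments reaches Color, SName.
Color → Weight lies within Part1.
Every dependency is enforceable on the fragments, so the decomposition is dependency-preserving.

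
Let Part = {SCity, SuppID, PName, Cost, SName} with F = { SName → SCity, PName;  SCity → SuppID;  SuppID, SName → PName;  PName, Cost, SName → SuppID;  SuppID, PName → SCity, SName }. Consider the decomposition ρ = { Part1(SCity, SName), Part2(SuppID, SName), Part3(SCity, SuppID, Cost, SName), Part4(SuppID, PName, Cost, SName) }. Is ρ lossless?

Yes

Chase test. Columns are SCity, SuppID, PName, Cost, SName; row i has aⱼ where attribute j ∈ Parti, else bᵢⱼ.
Initial tableau (one row per fragment):
  row 1: a1 b12 b13 b14 a5
  row 2: b21 a2 b23 b24 a5
  row 3: a1 a2 b33 a4 a5
  row 4: b41 a2 a3 a4 a5
Rows 1 and 2 agree on SName; apply SName→SCity, PName and equate their SCity, PName entries.
Rows 1 and 3 agree on SName; apply SName→SCity, PName and equate their SCity, PName entries.
Rows 1 and 4 agree on SName; apply SName→SCity, PName and equate their SCity, PName entries.
Rows 1 and 2 agree on SCity; apply SCity→SuppID and equate their SuppID entries.
Row 3 is now all distinguished symbols — the join is lossless.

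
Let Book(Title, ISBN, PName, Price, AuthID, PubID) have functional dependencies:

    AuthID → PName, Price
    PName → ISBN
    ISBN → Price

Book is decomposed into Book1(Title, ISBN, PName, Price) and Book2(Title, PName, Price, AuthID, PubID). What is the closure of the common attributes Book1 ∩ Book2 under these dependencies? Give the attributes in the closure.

Title, ISBN, PName, Price

Book1 ∩ Book2 = {Title, PName, Price}.
PName → ISBN applies, adding ISBN
Closure: {Title, ISBN, PName, Price}.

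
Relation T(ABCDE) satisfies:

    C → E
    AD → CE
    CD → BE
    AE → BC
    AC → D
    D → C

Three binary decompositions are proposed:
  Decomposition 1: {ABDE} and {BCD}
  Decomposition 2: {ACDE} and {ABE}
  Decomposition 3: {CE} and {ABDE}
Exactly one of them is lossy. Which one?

Decomposition 1: common = {BD}, closure = {BCDE} → lossless.
Decomposition 2: common = {AE}, closure = {ABCDE} → lossless.
Decomposition 3: common = {E}, closure = {E} → lossy.

Decomposition 3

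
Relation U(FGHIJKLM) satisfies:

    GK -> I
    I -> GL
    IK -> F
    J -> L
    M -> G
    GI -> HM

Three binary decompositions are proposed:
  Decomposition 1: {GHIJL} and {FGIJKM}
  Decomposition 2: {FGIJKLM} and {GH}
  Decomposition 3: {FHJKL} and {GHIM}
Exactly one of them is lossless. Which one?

Decomposition 1

Decomposition 1: common = {GIJ}, closure = {GHIJLM} → lossless.
Decomposition 2: common = {G}, closure = {G} → lossy.
Decomposition 3: common = {H}, closure = {H} → lossy.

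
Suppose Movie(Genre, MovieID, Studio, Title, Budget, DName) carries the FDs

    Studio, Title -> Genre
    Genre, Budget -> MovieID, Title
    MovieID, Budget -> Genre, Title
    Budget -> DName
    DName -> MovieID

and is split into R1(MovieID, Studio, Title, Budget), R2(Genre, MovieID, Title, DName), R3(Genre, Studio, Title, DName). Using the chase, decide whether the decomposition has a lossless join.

No

Chase test. Columns are Genre, MovieID, Studio, Title, Budget, DName; row i has aⱼ where attribute j ∈ Ri, else bᵢⱼ.
Initial tableau (one row per fragment):
  row 1: b11 a2 a3 a4 a5 b16
  row 2: a1 a2 b23 a4 b25 a6
  row 3: a1 b32 a3 a4 b35 a6
Rows 1 and 3 agree on Studio, Title; apply Studio, Title→Genre and equate their Genre entries.
Rows 2 and 3 agree on DName; apply DName→MovieID and equate their MovieID entries.
No row becomes fully distinguished — the join is lossy.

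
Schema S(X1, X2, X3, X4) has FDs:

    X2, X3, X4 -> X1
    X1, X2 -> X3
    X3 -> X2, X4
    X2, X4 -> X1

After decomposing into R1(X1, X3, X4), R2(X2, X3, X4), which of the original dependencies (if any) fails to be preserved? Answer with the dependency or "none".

Check X1, X2 → X3: no single fragment contains all of {X1, X2, X3}, and the restricted closure of {X1, X2} across the fragments never reaches {X3}.
X2, X3, X4 → X1 is preserved.
X3 → X2, X4 is preserved.
X2, X4 → X1 is preserved.

X1, X2 -> X3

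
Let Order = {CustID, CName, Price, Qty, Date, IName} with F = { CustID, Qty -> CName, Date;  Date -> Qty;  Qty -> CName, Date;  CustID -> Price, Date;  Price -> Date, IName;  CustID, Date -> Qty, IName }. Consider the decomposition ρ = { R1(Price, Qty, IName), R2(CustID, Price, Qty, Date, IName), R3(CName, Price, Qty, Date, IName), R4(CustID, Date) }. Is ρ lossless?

Yes

Chase test. Columns are CustID, CName, Price, Qty, Date, IName; row i has aⱼ where attribute j ∈ Ri, else bᵢⱼ.
Initial tableau (one row per fragment):
  row 1: b11 b12 a3 a4 b15 a6
  row 2: a1 b22 a3 a4 a5 a6
  row 3: b31 a2 a3 a4 a5 a6
  row 4: a1 b42 b43 b44 a5 b46
Rows 2 and 4 agree on Date; apply Date→Qty and equate their Qty entries.
Rows 1 and 2 agree on Qty; apply Qty→CName, Date and equate their CName, Date entries.
Rows 1 and 3 agree on Qty; apply Qty→CName, Date and equate their CName, Date entries.
Rows 1 and 4 agree on Qty; apply Qty→CName, Date and equate their CName, Date entries.
Rows 2 and 4 agree on CustID; apply CustID→Price, Date and equate their Price, Date entries.
Rows 1 and 4 agree on Price; apply Price→Date, IName and equate their Date, IName entries.
Row 2 is now all distinguished symbols — the join is lossless.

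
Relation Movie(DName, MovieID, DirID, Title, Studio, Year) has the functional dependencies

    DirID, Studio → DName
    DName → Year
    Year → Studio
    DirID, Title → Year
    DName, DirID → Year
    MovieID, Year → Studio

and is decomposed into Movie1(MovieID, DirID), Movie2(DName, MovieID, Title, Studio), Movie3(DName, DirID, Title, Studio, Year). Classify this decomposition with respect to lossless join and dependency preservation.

Lossless test (chase): Rows 2 and 3 agree on DName; apply DName→Year and equate their Year entries. No row becomes fully distinguished — the join is lossy.
Dependency preservation: MovieID, Year → Studio is not contained in any single fragment, but the restricted closure of its left-hand side across the fragments still reaches the right-hand side; the remaining FDs each lie inside some fragment. All dependencies are preserved.

lossy but dependency-preserving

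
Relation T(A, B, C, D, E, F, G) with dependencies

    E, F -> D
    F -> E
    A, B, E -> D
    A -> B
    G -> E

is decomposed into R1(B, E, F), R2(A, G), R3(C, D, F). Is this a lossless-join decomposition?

Chase test. Columns are A, B, C, D, E, F, G; row i has aⱼ where attribute j ∈ Ri, else bᵢⱼ.
Initial tableau (one row per fragment):
  row 1: b11 a2 b13 b14 a5 a6 b17
  row 2: a1 b22 b23 b24 b25 b26 a7
  row 3: b31 b32 a3 a4 b35 a6 b37
Rows 1 and 3 agree on F; apply F→E and equate their E entries.
Rows 1 and 3 agree on E, F; apply E, F→D and equate their D entries.
No row becomes fully distinguished — the join is lossy.

No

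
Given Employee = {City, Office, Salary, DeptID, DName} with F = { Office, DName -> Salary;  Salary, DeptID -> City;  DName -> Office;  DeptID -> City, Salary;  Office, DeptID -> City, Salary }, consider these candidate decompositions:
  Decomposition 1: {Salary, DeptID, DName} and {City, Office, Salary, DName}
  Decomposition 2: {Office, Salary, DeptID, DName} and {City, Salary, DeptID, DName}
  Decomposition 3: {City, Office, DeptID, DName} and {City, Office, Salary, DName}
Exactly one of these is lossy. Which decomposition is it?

Decomposition 1

Decomposition 1: common = {Salary, DName}, closure = {Office, Salary, DName} → lossy.
Decomposition 2: common = {Salary, DeptID, DName}, closure = {City, Office, Salary, DeptID, DName} → lossless.
Decomposition 3: common = {City, Office, DName}, closure = {City, Office, Salary, DName} → lossless.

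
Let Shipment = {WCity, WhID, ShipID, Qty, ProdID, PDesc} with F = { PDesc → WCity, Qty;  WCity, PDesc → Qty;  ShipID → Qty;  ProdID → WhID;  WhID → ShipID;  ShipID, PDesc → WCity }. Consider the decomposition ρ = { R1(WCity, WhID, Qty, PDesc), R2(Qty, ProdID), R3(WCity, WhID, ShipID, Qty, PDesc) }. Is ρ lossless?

No

Chase test. Columns are WCity, WhID, ShipID, Qty, ProdID, PDesc; row i has aⱼ where attribute j ∈ Ri, else bᵢⱼ.
Initial tableau (one row per fragment):
  row 1: a1 a2 b13 a4 b15 a6
  row 2: b21 b22 b23 a4 a5 b26
  row 3: a1 a2 a3 a4 b35 a6
Rows 1 and 3 agree on WhID; apply WhID→ShipID and equate their ShipID entries.
No row becomes fully distinguished — the join is lossy.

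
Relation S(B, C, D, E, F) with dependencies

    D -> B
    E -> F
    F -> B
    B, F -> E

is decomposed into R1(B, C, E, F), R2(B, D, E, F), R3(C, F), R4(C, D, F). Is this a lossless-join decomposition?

Chase test. Columns are B, C, D, E, F; row i has aⱼ where attribute j ∈ Ri, else bᵢⱼ.
Initial tableau (one row per fragment):
  row 1: a1 a2 b13 a4 a5
  row 2: a1 b22 a3 a4 a5
  row 3: b31 a2 b33 b34 a5
  row 4: b41 a2 a3 b44 a5
Rows 2 and 4 agree on D; apply D→B and equate their B entries.
Rows 1 and 3 agree on F; apply F→B and equate their B entries.
Rows 1 and 3 agree on B, F; apply B, F→E and equate their E entries.
Rows 1 and 4 agree on B, F; apply B, F→E and equate their E entries.
Row 4 is now all distinguished symbols — the join is lossless.

Yes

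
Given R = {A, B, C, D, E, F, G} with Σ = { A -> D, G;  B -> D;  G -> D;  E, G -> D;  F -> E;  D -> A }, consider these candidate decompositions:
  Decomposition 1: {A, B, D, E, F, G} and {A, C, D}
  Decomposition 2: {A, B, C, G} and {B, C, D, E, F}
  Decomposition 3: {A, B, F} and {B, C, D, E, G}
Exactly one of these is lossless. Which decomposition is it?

Decomposition 1: common = {A, D}, closure = {A, D, G} → lossy.
Decomposition 2: common = {B, C}, closure = {A, B, C, D, G} → lossless.
Decomposition 3: common = {B}, closure = {A, B, D, G} → lossy.

Decomposition 2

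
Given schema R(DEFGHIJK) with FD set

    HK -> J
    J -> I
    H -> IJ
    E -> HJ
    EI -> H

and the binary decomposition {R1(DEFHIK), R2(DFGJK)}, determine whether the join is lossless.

No

Common attributes: R1 ∩ R2 = {DFK}.
No dependency enlarges {DFK}, so (DFK)⁺ = {DFK}.
The closure contains neither all of R1 = {DEFHIK} nor all of R2 = {DFGJK}, so the common attributes are not a superkey of either fragment. The join is lossy.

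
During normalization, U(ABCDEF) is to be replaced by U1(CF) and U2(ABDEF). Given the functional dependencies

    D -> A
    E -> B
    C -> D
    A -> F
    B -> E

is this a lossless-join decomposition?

Common attributes: U1 ∩ U2 = {F}.
No dependency enlarges {F}, so (F)⁺ = {F}.
The closure contains neither all of U1 = {CF} nor all of U2 = {ABDEF}, so the common attributes are not a superkey of either fragment. The join is lossy.

No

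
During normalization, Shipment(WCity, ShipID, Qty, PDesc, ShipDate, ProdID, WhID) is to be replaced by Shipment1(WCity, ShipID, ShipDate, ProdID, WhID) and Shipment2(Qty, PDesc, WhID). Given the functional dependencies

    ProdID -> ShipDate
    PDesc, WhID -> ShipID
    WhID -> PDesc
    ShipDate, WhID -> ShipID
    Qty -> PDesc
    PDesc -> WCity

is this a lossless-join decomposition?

No

Common attributes: Shipment1 ∩ Shipment2 = {WhID}.
Closure of {WhID}: WhID → PDesc applies, adding PDesc; PDesc → WCity applies, adding WCity; PDesc, WhID → ShipID applies, adding ShipID. So (WhID)⁺ = {WCity, ShipID, PDesc, WhID}.
The closure contains neither all of Shipment1 = {WCity, ShipID, ShipDate, ProdID, WhID} nor all of Shipment2 = {Qty, PDesc, WhID}, so the common attributes are not a superkey of either fragment. The join is lossy.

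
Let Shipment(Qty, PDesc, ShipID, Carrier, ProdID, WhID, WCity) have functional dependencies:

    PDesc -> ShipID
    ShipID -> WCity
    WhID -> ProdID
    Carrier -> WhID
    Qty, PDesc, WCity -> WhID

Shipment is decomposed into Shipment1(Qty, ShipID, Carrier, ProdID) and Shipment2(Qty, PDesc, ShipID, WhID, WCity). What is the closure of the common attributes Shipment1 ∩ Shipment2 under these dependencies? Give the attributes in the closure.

Shipment1 ∩ Shipment2 = {Qty, ShipID}.
ShipID → WCity applies, adding WCity
Closure: {Qty, ShipID, WCity}.

Qty, ShipID, WCity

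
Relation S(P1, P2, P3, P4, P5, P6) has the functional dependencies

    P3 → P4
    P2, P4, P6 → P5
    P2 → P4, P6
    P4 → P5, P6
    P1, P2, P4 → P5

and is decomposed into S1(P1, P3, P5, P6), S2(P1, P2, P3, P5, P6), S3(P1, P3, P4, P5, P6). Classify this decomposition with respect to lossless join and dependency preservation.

Lossless test (chase): Rows 1 and 2 agree on P3; apply P3→P4 and equate their P4 entries. Rows 1 and 3 agree on P3; apply P3→P4 and equate their P4 entries. Row 2 is now all distinguished symbols — the join is lossless.
Dependency preservation: the restricted closure of {P2} across the fragments never reaches {P4, P6}, so P2 → P4, P6 cannot be enforced without a join — not preserved.

lossless but not dependency-preserving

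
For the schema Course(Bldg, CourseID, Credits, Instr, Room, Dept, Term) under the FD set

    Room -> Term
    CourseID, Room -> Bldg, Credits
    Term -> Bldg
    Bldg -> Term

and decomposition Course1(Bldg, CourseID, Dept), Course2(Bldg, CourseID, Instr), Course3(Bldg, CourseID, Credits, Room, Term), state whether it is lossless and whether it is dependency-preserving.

Lossless test (chase): Rows 1 and 2 agree on Bldg; apply Bldg→Term and equate their Term entries. Rows 1 and 3 agree on Bldg; apply Bldg→Term and equate their Term entries. No row becomes fully distinguished — the join is lossy.
Dependency preservation: every FD's attributes lie within a single fragment, so each can be enforced locally — preserved.

lossy but dependency-preserving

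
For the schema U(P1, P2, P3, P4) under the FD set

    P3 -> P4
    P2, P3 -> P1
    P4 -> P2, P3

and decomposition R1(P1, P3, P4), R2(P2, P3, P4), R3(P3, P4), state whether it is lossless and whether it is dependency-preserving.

Lossless test (chase): Rows 1 and 2 agree on P4; apply P4→P2, P3 and equate their P2, P3 entries. Rows 1 and 3 agree on P4; apply P4→P2, P3 and equate their P2, P3 entries. Rows 1 and 2 agree on P2, P3; apply P2, P3→P1 and equate their P1 entries. Rows 1 and 3 agree on P2, P3; apply P2, P3→P1 and equate their P1 entries. Row 1 is now all distinguished symbols — the join is lossless.
Dependency preservation: P2, P3 → P1 is not contained in any single fragment, but the restricted closure of its left-hand side across the fragments still reaches the right-hand side; the remaining FDs each lie inside some fragment. All dependencies are preserved.

lossless and dependency-preserving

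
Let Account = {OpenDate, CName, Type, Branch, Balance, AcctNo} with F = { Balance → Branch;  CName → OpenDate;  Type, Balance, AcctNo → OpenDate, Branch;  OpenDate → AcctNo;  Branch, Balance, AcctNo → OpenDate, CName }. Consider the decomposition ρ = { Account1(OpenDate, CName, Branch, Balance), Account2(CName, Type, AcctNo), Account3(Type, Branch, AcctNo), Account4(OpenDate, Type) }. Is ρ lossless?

No

Chase test. Columns are OpenDate, CName, Type, Branch, Balance, AcctNo; row i has aⱼ where attribute j ∈ Accounti, else bᵢⱼ.
Initial tableau (one row per fragment):
  row 1: a1 a2 b13 a4 a5 b16
  row 2: b21 a2 a3 b24 b25 a6
  row 3: b31 b32 a3 a4 b35 a6
  row 4: a1 b42 a3 b44 b45 b46
Rows 1 and 2 agree on CName; apply CName→OpenDate and equate their OpenDate entries.
Rows 1 and 2 agree on OpenDate; apply OpenDate→AcctNo and equate their AcctNo entries.
Rows 1 and 4 agree on OpenDate; apply OpenDate→AcctNo and equate their AcctNo entries.
No row becomes fully distinguished — the join is lossy.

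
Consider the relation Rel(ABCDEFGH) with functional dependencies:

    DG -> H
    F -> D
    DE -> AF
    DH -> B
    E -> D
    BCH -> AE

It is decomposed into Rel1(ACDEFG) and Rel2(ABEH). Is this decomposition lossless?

No

Common attributes: Rel1 ∩ Rel2 = {AE}.
Closure of {AE}: E → D applies, adding D; DE → AF applies, adding F. So (AE)⁺ = {ADEF}.
The closure contains neither all of Rel1 = {ACDEFG} nor all of Rel2 = {ABEH}, so the common attributes are not a superkey of either fragment. The join is lossy.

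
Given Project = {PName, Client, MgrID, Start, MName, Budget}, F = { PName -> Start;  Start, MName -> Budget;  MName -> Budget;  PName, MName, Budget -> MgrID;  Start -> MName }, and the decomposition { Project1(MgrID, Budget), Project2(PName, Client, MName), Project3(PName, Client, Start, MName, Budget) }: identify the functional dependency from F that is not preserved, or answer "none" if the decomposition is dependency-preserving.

PName, MName, Budget -> MgrID

Check PName, MName, Budget → MgrID: no single fragment contains all of {PName, MgrID, MName, Budget}, and the restricted closure of {PName, MName, Budget} across the fragments never reaches {MgrID}.
PName → Start is preserved.
Start, MName → Budget is preserved.
MName → Budget is preserved.
Start → MName is preserved.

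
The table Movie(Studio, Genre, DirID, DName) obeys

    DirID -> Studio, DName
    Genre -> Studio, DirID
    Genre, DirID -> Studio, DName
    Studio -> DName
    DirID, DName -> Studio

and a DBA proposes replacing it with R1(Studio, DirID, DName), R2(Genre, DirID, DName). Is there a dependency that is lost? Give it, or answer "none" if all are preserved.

none

DirID → Studio, DName lies within R1.
Genre → Studio, DirID: restricted closure across fragments reaches Studio, DirID.
Genre, DirID → Studio, DName: restricted closure across fragments reaches Studio, DName.
Studio → DName lies within R1.
DirID, DName → Studio lies within R1.
Every dependency is enforceable on the fragments, so the decomposition is dependency-preserving.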